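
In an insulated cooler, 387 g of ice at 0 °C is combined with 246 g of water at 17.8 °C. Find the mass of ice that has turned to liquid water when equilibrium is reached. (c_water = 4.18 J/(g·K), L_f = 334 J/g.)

m_melted ≈ 54.8 g

Heat available from the water dropping to 0 °C: 246×4.18×17.8 = 18303 J.
To melt every bit of ice: 387×334 = 129258 J.
Since 18303 < 129258 J, not all the ice melts; equilibrium is at 0 °C.
m_melt = 18303 / L_f = 54.8 g.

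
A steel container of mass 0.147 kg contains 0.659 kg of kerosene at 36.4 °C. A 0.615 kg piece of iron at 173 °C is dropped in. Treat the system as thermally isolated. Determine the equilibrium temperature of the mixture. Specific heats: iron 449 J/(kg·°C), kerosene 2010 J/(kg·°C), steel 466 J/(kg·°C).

T_f = Σ m_i c_i T_i / Σ m_i c_i:
T_f = (276.13×173 + 1324.6×36.4 + 68.5×36.4) / (276.13 + 1324.6 + 68.5)
    = 98480 / 1669.2 ≈ 59.00 °C

T_f ≈ 59.0 °C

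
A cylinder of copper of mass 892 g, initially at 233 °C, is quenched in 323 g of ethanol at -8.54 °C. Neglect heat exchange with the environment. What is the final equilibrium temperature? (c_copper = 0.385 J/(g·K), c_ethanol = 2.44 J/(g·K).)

T_f ≈ 64.8 °C

Taking heat into each body as positive, Σ m c ΔT = 0:
892*0.385*(T − 233) + 323*2.44*(T − (-8.54)) = 0
343.42(T − 233) + 788.12(T − (-8.54)) = 0
1131.5 T = 73286
T = 73286/1131.5 ≈ 64.77 °C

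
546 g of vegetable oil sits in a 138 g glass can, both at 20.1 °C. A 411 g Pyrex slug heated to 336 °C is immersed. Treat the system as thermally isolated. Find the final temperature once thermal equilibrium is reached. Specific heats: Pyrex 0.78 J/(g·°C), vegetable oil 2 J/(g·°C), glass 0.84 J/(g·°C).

Let T be the final temperature. ΣQ_i = 0:
411·0.78·(T − 336) + 546·2·(T − 20.1) + 138·0.84·(T − 20.1) = 0
320.58(T − 336) + 1092(T − 20.1) + 115.92(T − 20.1) = 0
1528.5 T = 131994
T = 131994/1528.5 ≈ 86.36 °C

T_f ≈ 86.4 °C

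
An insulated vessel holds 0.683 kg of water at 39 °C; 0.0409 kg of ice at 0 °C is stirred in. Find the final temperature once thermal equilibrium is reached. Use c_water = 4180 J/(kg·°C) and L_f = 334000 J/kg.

Let T be the final temperature. ΣQ_i = 0:
latent heat to melt: 0.0409×334000 = 13661; warm the meltwater: 170.96 T; water cools: 0.683×4180×(T − 39) = 2854.9(T − 39)
3025.9 T = 111343 − 13661 = 97682
T ≈ 32.28 °C (positive, so assuming full melt was valid).

T_f ≈ 32.3 °C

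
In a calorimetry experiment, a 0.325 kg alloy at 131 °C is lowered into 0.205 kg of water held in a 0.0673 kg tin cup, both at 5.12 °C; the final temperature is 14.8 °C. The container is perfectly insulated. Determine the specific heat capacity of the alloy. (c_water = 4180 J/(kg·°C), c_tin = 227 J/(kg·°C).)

Heat gained plus heat lost sum to zero:
0.325×c×(14.8 − 131) + 0.205×4180×(14.8 − 5.12) + 0.0673×227×(14.8 − 5.12) = 0
-37.77 c = -8442.7
c = -8442.7/-37.77 ≈ 223.6 J/(kg·°C)

c ≈ 224 J/(kg·°C)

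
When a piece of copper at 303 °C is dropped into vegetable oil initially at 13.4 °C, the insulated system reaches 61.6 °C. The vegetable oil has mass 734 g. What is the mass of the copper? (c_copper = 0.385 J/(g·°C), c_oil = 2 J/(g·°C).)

m ≈ 761 g

Energy conservation, ΣQ = 0:
m×0.385×(61.6 − 303) + 734×2×(61.6 − 13.4) = 0
-92.94 m = -70758
m = -70758/-92.94 ≈ 761.3 g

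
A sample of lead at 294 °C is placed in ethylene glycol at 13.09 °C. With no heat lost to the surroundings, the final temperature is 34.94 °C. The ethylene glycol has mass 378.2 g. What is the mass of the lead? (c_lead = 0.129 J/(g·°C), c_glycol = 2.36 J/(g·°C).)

|Q_lead| = |Q_glycol|:
m·0.129·(294 − 34.94) = 378.2·2.36·(34.94 − 13.09)
33.42 m = 19502  ⇒  m ≈ 583.6 g

m ≈ 584 g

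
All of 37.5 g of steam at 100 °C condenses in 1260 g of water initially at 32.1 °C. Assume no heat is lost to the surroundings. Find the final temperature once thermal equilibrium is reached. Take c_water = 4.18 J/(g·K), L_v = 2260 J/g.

T_f ≈ 49.7 °C

Sum of m c ΔT and latent-heat terms is zero:
latent heat released on condensation: 37.5·2260 = 84750; condensate cools 100→T: 37.5·4.18·(T − 100) = 156.75(T − 100); original water: 5266.8(T − 32.1)
5423.5 T = 84750 + 15675 + 169064 = 269489
T ≈ 49.69 °C — below 100 °C, confirming all the steam condensed.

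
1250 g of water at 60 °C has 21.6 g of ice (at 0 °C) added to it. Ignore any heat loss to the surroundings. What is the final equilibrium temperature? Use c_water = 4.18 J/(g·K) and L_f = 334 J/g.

Conservation of energy gives ΣQ = 0:
fusion: m_ice L_f = 21.6×334 = 7214.4
  warm the meltwater: 90.29 T
  water: 5225(T − 60)
5315.3 T = 313500 − 7214.4 = 306286
T ≈ 57.62 °C (positive, so assuming full melt was valid).

T_f ≈ 57.6 °C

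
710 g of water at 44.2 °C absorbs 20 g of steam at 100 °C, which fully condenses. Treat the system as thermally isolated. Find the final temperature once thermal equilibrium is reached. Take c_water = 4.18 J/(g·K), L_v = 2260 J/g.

Energy balance with sensible and latent terms:
latent heat released on condensation: 20·2260 = 45200
  condensed water 100 °C→T: 83.6(T − 100)
  water warms: 710·4.18·(T − 44.2) = 2967.8(T − 44.2)
3051.4 T = 45200 + 8360 + 131177 = 184737
T ≈ 60.54 °C (< 100 °C, so full condensation is consistent).

T_f ≈ 60.5 °C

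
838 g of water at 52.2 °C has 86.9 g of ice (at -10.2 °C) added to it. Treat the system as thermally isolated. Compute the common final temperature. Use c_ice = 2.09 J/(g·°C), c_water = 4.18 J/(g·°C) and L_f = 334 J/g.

Heat gained plus heat lost sum to zero:
ice -10.2→0 °C: 86.9·2.09·10.2 = 1852.5; melt ice: 86.9·334 = 29025; warm the meltwater: 363.24 T; water: 3502.8(T − 52.2)
3866.1 T = 182848 − 30877 = 151971
T ≈ 39.31 °C (positive, so assuming full melt was valid).

T_f ≈ 39.3 °C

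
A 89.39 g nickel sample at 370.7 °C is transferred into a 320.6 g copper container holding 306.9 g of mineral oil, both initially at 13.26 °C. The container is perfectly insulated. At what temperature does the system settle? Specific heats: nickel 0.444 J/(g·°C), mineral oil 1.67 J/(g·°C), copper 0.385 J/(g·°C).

T_f ≈ 34.3 °C

Conservation of energy gives ΣQ = 0:
89.39×0.444×(T − 370.7) + 306.9×1.67×(T − 13.26) + 320.6×0.385×(T − 13.26) = 0
(39.69 + 512.52 + 123.43) T = 39.69×370.7 + 512.52×13.26 + 123.43×13.26
T = 23146/675.64 ≈ 34.26 °C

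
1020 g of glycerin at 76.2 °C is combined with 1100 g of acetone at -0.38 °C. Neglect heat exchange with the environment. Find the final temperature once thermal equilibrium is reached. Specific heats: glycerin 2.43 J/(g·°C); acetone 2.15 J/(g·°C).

T_f ≈ 38.8 °C

Conservation of energy gives ΣQ = 0:
1020×2.43×(T − 76.2) + 1100×2.15×(T − (-0.38)) = 0
2478.6(T − 76.2) + 2365(T − (-0.38)) = 0
(2478.6 + 2365) T = 2478.6×76.2 + 2365×(-0.38)
T ≈ 38.81 °C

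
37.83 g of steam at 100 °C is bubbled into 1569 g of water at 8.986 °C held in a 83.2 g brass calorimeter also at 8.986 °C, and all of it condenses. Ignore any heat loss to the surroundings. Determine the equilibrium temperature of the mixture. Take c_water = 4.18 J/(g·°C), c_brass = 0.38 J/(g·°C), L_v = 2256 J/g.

T_f ≈ 23.8 °C

Setting the total heat transfer to zero:
condense steam: −37.83×2256 = −85344; condensate cools 100→T: 37.83×4.18×(T − 100) = 158.13(T − 100); water warms: 1569×4.18×(T − 8.986) = 6558.4(T − 8.986); cup: 31.62(T − 8.986)
6748.2 T = 85344 + 15813 + 59218 = 160375
T ≈ 23.77 °C (< 100 °C, so full condensation is consistent).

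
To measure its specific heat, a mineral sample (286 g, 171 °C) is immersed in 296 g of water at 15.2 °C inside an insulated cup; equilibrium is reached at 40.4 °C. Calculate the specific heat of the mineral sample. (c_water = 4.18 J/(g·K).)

c ≈ 0.835 J/(g·K)

m_s c (T_s − T_f) = m_water c_water (T_f − T_0):
286×c×(171 − 40.4) = 296×4.18×(40.4 − 15.2)
37352 c = 31179  ⇒  c ≈ 0.8348 J/(g·K)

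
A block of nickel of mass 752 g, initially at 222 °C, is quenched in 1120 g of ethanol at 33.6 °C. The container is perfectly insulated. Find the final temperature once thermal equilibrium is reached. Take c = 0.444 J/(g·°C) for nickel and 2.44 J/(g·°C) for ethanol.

T_f = Σ m_i c_i T_i / Σ m_i c_i:
T_f = (333.89*222 + 2732.8*33.6) / (333.89 + 2732.8)
    = 165945 / 3066.7 ≈ 54.11 °C

T_f ≈ 54.1 °C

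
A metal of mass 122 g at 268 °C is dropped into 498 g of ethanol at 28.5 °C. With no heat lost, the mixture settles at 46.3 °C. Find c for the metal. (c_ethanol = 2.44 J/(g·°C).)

Heat gained plus heat lost sum to zero:
122·c·(46.3 − 268) + 498·2.44·(46.3 − 28.5) = 0
-27047 c = -21629
c = -21629/-27047 ≈ 0.7997 J/(g·°C)

c ≈ 0.8 J/(g·°C)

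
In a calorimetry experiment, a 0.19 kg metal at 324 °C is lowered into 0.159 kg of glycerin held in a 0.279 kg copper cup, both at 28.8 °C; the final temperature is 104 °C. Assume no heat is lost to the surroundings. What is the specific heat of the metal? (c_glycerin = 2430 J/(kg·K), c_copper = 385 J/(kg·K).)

Heat gained plus heat lost sum to zero:
0.19·c·(104 − 324) + 0.159·2430·(104 − 28.8) + 0.279·385·(104 − 28.8) = 0
-41.8 c = -37133
c = -37133/-41.8 ≈ 888.3 J/(kg·K)

c ≈ 888 J/(kg·K)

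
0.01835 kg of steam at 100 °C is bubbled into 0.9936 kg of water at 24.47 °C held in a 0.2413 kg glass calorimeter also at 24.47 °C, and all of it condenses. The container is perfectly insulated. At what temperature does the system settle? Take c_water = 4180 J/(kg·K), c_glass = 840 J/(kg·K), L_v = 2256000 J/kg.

T_f ≈ 35.1 °C

Let T be the final temperature. ΣQ_i = 0:
condense steam: −0.01835×2256000 = −41398; condensed water 100 °C→T: 76.7(T − 100); original water: 4153.2(T − 24.47); glass cup: 0.2413×840×(T − 24.47) = 202.69(T − 24.47)
4432.6 T = 41398 + 7670.3 + 106590 = 155658
T ≈ 35.12 °C (< 100 °C, so full condensation is consistent).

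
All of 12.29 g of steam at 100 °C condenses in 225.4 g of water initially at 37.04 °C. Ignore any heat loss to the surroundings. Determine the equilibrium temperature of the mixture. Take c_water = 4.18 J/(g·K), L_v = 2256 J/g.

T_f ≈ 68.2 °C

Conservation of energy gives ΣQ = 0:
condense steam: −12.29×2256 = −27726
  condensate cools 100→T: 12.29×4.18×(T − 100) = 51.37(T − 100)
  water warms: 225.4×4.18×(T − 37.04) = 942.17(T − 37.04)
993.54 T = 27726 + 5137.2 + 34898 = 67762
T ≈ 68.20 °C (< 100 °C, so full condensation is consistent).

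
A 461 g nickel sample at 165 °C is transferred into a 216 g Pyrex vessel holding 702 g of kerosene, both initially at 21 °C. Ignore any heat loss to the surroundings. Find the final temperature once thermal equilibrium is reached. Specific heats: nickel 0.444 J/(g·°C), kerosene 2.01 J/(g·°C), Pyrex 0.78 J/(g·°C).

T_f ≈ 37.5 °C

Taking heat into each body as positive, Σ m c ΔT = 0:
461*0.444*(T − 165) + 702*2.01*(T − 21) + 216*0.78*(T − 21) = 0
204.68(T − 165) + 1411(T − 21) + 168.48(T − 21) = 0
1784.2 T = 66942
T ≈ 37.52 °C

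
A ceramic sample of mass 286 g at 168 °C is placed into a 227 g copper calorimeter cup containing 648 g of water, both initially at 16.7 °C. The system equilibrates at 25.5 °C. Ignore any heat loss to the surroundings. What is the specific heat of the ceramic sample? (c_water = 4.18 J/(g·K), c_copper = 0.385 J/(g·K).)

c ≈ 0.604 J/(g·K)

Let T be the final temperature. ΣQ_i = 0:
286·c·(25.5 − 168) + 648·4.18·(25.5 − 16.7) + 227·0.385·(25.5 − 16.7) = 0
-40755 c = -24605
c = -24605/-40755 ≈ 0.6037 J/(g·K)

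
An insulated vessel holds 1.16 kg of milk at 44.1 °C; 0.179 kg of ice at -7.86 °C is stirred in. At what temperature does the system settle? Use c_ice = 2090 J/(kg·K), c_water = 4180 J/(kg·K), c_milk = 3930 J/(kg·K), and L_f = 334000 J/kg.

Setting the total heat transfer to zero:
ice -7.86→0 °C: 0.179×2090×7.86 = 2940.5
  fusion: m_ice L_f = 0.179×334000 = 59786
  meltwater 0→T: 0.179×4180×T = 748.22 T
  milk: 4558.8(T − 44.1)
5307 T = 201043 − 62727 = 138317
T ≈ 26.06 °C (positive, so assuming full melt was valid).

T_f ≈ 26.1 °C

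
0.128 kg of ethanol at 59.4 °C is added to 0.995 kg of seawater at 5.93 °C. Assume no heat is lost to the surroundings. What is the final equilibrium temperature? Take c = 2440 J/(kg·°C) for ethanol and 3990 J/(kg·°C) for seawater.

T_f ≈ 9.8 °C

Energy conservation, ΣQ = 0:
0.128*2440*(T − 59.4) + 0.995*3990*(T − 5.93) = 0
4282.4 T = 42094
T = 42094/4282.4 ≈ 9.83 °C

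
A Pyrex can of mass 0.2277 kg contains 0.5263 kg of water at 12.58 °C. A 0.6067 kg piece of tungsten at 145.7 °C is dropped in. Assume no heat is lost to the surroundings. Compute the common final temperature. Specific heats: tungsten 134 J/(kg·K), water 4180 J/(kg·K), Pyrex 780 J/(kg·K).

Heat gained plus heat lost sum to zero:
0.6067·134·(T − 145.7) + 0.5263·4180·(T − 12.58) + 0.2277·780·(T − 12.58) = 0
81.3(T − 145.7) + 2199.9(T − 12.58) + 177.61(T − 12.58) = 0
2458.8 T = 41755
T = 41755/2458.8 ≈ 16.98 °C

T_f ≈ 17.0 °C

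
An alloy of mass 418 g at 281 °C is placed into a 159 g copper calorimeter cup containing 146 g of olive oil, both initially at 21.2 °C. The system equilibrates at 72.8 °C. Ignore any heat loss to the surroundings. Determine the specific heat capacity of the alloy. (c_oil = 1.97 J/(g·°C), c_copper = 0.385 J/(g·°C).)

c ≈ 0.207 J/(g·°C)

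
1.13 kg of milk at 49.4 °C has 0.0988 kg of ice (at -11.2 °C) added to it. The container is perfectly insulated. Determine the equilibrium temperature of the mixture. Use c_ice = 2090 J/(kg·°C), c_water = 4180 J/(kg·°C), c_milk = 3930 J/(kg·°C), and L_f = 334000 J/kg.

Conservation of energy gives ΣQ = 0:
ice -11.2→0 °C: 0.0988×2090×11.2 = 2312.7; fusion: m_ice L_f = 0.0988×334000 = 32999; warm the meltwater: 412.98 T; milk: 4440.9(T − 49.4)
4853.9 T = 219380 − 35312 = 184069
T ≈ 37.92 °C (positive, so assuming full melt was valid).

T_f ≈ 37.9 °C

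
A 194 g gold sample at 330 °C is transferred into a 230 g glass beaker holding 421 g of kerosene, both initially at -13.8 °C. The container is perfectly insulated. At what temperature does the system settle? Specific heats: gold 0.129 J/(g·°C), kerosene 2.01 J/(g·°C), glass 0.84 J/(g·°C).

Conservation of energy gives ΣQ = 0:
194*0.129*(T − 330) + 421*2.01*(T − (-13.8)) + 230*0.84*(T − (-13.8)) = 0
25.03(T − 330) + 846.21(T − (-13.8)) + 193.2(T − (-13.8)) = 0
1064.4 T = -6085.3
T = -6085.3 / 1064.4 = -5.72 °C

T_f ≈ -5.7 °C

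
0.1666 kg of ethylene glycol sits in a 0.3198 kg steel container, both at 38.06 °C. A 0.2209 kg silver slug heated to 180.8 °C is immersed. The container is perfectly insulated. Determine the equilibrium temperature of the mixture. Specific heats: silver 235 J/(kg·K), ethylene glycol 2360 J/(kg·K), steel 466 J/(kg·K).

T_f ≈ 50.5 °C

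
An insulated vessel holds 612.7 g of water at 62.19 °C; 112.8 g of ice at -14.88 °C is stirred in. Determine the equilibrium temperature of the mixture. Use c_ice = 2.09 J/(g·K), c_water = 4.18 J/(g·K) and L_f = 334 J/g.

T_f ≈ 38.9 °C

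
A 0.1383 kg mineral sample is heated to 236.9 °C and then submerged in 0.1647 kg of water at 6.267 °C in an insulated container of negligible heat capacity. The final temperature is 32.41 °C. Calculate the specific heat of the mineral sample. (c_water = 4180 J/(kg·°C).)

m_s c (T_s − T_f) = m_water c_water (T_f − T_0):
0.1383·c·(236.9 − 32.41) = 0.1647·4180·(32.41 − 6.267)
28.28 c = 17998  ⇒  c ≈ 636.4 J/(kg·°C)

c ≈ 636 J/(kg·°C)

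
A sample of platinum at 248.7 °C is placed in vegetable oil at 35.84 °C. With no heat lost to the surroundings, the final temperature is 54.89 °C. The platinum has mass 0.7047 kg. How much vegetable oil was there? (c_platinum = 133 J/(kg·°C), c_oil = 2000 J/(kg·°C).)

m ≈ 0.477 kg

Conservation of energy gives ΣQ = 0:
0.7047·133·(54.89 − 248.7) + m·2000·(54.89 − 35.84) = 0
38100 m = 18165
m = 18165/38100 ≈ 0.4768 kg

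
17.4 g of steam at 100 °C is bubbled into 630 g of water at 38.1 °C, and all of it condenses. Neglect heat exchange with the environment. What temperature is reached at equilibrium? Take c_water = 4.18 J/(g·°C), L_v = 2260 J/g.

T_f ≈ 54.3 °C

Heat gained plus heat lost sum to zero:
latent heat released on condensation: 17.4·2260 = 39324
  condensed water 100 °C→T: 72.73(T − 100)
  original water: 2633.4(T − 38.1)
2706.1 T = 39324 + 7273.2 + 100333 = 146930
T ≈ 54.30 °C, under the boiling point, so the assumption holds.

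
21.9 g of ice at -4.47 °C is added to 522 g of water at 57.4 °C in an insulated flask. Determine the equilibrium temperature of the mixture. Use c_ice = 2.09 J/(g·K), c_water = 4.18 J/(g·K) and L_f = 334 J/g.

T_f ≈ 51.8 °C

Energy conservation, ΣQ = 0:
ice -4.47→0 °C: 21.9·2.09·4.47 = 204.6; fusion: m_ice L_f = 21.9·334 = 7314.6; warm the meltwater: 91.54 T; water cools: 522·4.18·(T − 57.4) = 2182(T − 57.4)
2273.5 T = 125245 − 7519.2 = 117725
T ≈ 51.78 °C. Since T > 0 °C, the all-ice-melts assumption holds.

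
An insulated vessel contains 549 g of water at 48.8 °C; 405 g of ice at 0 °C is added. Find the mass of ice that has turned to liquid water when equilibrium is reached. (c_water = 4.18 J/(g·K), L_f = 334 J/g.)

m_melted ≈ 335 g

Cooling the water to 0 °C releases 549×4.18×48.8 = 111987 J.
Fully melting the ice requires m_ice L_f = 405×334 = 135270 J.
That's not enough to melt it all — equilibrium is at 0 °C with ice remaining.
m_melted×334 = 111987  ⇒  m_melted ≈ 335.3 g.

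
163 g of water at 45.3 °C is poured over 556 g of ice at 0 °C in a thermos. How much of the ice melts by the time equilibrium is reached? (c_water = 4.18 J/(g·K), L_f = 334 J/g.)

m_melted ≈ 92.4 g

Heat available from the water dropping to 0 °C: 163·4.18·45.3 = 30865 J.
To melt every bit of ice: 556·334 = 185704 J.
Since 30865 < 185704 J, not all the ice melts; equilibrium is at 0 °C.
m_melted·334 = 30865  ⇒  m_melted ≈ 92.41 g.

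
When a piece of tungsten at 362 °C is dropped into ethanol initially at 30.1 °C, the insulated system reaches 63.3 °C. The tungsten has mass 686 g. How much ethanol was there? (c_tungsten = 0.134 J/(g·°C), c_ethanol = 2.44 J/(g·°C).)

m ≈ 339 g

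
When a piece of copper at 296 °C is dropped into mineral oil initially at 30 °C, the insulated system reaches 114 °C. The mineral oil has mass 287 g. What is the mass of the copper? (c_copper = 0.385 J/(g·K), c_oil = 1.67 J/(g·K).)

m ≈ 575 g

Taking heat into each body as positive, Σ m c ΔT = 0:
m×0.385×(114 − 296) + 287×1.67×(114 − 30) = 0
-70.07 m = -40260
m = -40260/-70.07 ≈ 574.6 g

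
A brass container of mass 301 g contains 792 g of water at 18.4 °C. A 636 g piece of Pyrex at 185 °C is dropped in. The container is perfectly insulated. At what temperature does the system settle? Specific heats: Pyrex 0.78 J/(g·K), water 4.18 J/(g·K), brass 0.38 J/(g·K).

T_f ≈ 39.5 °C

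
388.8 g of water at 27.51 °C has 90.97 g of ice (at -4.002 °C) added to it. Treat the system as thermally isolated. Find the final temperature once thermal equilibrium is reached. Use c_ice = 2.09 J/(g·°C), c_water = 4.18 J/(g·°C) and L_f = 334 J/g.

T_f ≈ 6.8 °C

Conservation of energy gives ΣQ = 0:
ice -4.002→0 °C: 90.97·2.09·4.002 = 760.89
  melt ice: 90.97·334 = 30384
  meltwater 0→T: 90.97·4.18·T = 380.25 T
  water: 1625.2(T − 27.51)
2005.4 T = 44709 − 31145 = 13564
T ≈ 6.76 °C. Since T > 0 °C, the all-ice-melts assumption holds.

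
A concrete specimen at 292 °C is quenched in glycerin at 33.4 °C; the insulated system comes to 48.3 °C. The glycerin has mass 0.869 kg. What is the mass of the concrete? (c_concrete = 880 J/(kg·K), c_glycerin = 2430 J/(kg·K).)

m ≈ 0.147 kg

Heat lost by the concrete = heat gained by the glycerin:
m·880·(292 − 48.3) = 0.869·2430·(48.3 − 33.4)
214456 m = 31464  ⇒  m ≈ 0.1467 kg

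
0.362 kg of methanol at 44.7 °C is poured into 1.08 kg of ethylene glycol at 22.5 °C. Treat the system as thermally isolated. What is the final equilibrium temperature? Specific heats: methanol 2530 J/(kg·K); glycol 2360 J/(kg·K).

Net heat exchanged in the isolated system is zero:
0.362×2530×(T − 44.7) + 1.08×2360×(T − 22.5) = 0
3464.7 T = 98287
T = 98287/3464.7 ≈ 28.37 °C

T_f ≈ 28.4 °C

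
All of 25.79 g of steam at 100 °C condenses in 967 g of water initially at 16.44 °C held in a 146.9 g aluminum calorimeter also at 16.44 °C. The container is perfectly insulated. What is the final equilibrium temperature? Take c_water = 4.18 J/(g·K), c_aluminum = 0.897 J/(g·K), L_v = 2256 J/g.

T_f ≈ 32.1 °C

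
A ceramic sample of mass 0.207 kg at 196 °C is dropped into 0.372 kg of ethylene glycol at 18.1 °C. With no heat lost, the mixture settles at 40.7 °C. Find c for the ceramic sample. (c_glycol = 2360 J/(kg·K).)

Energy conservation, ΣQ = 0:
0.207·c·(40.7 − 196) + 0.372·2360·(40.7 − 18.1) = 0
-32.15 c = -19841
c = -19841/-32.15 ≈ 617.2 J/(kg·K)

c ≈ 617 J/(kg·K)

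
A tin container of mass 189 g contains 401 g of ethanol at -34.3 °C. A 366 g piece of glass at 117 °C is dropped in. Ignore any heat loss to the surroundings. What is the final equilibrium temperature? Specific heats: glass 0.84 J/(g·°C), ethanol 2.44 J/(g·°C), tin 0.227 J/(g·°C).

T_f ≈ 0.7 °C

Energy conservation, ΣQ = 0:
366×0.84×(T − 117) + 401×2.44×(T − (-34.3)) + 189×0.227×(T − (-34.3)) = 0
1328.8 T = 938.42
T ≈ 0.71 °C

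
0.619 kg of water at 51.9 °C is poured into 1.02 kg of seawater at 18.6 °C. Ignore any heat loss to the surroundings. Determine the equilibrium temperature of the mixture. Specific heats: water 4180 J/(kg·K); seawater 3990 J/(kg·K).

T_f ≈ 31.5 °C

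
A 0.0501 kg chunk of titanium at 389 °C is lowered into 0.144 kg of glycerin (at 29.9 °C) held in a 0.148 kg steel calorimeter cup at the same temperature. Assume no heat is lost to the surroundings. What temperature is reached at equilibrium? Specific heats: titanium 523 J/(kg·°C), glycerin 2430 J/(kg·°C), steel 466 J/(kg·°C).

With ΣQ=0 the equilibrium temperature is the m·c-weighted mean:
T_f = (26.2·389 + 349.92·29.9 + 68.97·29.9) / (26.2 + 349.92 + 68.97)
    = 22717 / 445.09 ≈ 51.04 °C

T_f ≈ 51.0 °C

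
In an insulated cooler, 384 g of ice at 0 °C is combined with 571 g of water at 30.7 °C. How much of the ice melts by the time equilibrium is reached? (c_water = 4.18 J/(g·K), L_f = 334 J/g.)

m_melted ≈ 219 g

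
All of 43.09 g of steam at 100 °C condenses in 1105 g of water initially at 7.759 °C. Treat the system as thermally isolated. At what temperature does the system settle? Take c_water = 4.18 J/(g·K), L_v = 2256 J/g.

T_f ≈ 31.5 °C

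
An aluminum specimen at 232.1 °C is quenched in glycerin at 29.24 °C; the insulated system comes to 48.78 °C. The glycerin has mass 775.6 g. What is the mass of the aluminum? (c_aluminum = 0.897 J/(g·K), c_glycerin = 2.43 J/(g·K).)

m ≈ 224 g

Let T be the final temperature. ΣQ_i = 0:
m×0.897×(48.78 − 232.1) + 775.6×2.43×(48.78 − 29.24) = 0
-164.44 m = -36827
m = -36827/-164.44 ≈ 224 g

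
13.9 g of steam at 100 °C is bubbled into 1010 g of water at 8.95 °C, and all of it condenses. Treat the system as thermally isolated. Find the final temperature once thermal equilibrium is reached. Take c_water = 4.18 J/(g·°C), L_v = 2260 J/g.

T_f ≈ 17.5 °C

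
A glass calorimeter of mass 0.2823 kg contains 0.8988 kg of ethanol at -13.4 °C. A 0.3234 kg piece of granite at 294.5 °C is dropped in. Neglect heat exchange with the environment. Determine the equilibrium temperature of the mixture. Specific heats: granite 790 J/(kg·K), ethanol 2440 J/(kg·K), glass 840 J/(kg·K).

T_f ≈ 15.9 °C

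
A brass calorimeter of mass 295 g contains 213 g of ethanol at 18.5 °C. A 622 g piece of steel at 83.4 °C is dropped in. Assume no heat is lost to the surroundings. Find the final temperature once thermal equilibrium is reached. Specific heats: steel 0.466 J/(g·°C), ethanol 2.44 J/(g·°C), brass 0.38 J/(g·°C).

Taking heat into each body as positive, Σ m c ΔT = 0:
622·0.466·(T − 83.4) + 213·2.44·(T − 18.5) + 295·0.38·(T − 18.5) = 0
921.67 T = 35862
T = 35862 / 921.67 = 38.9 °C

T_f ≈ 38.9 °C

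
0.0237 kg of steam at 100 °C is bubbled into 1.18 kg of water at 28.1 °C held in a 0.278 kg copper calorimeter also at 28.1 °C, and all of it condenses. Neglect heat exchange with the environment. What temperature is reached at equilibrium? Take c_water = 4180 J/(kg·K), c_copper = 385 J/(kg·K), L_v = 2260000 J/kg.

T_f ≈ 39.9 °C

Heat gained plus heat lost sum to zero:
condense steam: −0.0237×2260000 = −53562; condensed water 100 °C→T: 99.07(T − 100); original water: 4932.4(T − 28.1); cup: 107.03(T − 28.1)
5138.5 T = 53562 + 9906.6 + 141608 = 205077
T ≈ 39.91 °C — below 100 °C, confirming all the steam condensed.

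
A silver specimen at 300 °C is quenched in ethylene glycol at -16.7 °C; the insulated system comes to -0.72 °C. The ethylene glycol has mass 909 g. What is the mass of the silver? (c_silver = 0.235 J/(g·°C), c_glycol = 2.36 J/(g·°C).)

m ≈ 485 g

Heat lost by the silver = heat gained by the glycol:
m·0.235·(300 − -0.72) = 909·2.36·(-0.72 − (-16.7))
70.67 m = 34281  ⇒  m ≈ 485.1 g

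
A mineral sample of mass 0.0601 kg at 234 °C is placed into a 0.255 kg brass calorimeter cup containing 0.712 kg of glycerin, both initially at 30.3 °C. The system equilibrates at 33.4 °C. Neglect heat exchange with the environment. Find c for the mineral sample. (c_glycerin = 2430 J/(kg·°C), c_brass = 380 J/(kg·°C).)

c ≈ 470 J/(kg·°C)

Setting the total heat transfer to zero:
0.0601×c×(33.4 − 234) + 0.712×2430×(33.4 − 30.3) + 0.255×380×(33.4 − 30.3) = 0
-12.06 c = -5663.9
c = -5663.9/-12.06 ≈ 469.8 J/(kg·°C)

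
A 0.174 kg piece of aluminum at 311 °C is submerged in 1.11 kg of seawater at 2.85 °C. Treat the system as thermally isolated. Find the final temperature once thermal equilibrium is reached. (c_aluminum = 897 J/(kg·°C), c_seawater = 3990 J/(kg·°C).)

T_f ≈ 13.3 °C

Net heat exchanged in the isolated system is zero:
0.174*897*(T − 311) + 1.11*3990*(T − 2.85) = 0
156.08(T − 311) + 4428.9(T − 2.85) = 0
4585 T = 61163
T ≈ 13.34 °C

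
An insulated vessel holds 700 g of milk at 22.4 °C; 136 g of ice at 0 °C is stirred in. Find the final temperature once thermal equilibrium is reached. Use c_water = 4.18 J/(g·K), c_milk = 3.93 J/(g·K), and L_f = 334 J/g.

Taking heat into each body as positive, Σ m c ΔT = 0:
fusion: m_ice L_f = 136×334 = 45424; meltwater 0→T: 136×4.18×T = 568.48 T; milk: 2751(T − 22.4)
3319.5 T = 61622 − 45424 = 16198
T ≈ 4.88 °C. Since T > 0 °C, the all-ice-melts assumption holds.

T_f ≈ 4.9 °C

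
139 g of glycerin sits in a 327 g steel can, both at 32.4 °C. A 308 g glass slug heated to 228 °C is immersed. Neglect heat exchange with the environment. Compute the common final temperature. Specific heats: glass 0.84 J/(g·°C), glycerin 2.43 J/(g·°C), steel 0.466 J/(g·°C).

T_f ≈ 100.0 °C

Heat gained plus heat lost sum to zero:
308×0.84×(T − 228) + 139×2.43×(T − 32.4) + 327×0.466×(T − 32.4) = 0
748.87 T = 74869
T = 74869 / 748.87 = 100 °C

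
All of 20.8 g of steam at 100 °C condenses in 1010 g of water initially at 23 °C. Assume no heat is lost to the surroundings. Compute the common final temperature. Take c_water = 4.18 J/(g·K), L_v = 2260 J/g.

T_f ≈ 35.5 °C

Setting the total heat transfer to zero:
latent heat released on condensation: 20.8·2260 = 47008; condensate cools 100→T: 20.8·4.18·(T − 100) = 86.94(T − 100); original water: 4221.8(T − 23)
4308.7 T = 47008 + 8694.4 + 97101 = 152804
T ≈ 35.46 °C (< 100 °C, so full condensation is consistent).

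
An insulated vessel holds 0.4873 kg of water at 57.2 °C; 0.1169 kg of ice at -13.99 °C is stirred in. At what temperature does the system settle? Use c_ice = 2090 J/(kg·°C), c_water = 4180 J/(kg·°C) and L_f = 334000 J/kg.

T_f ≈ 29.3 °C

Net heat exchanged in the isolated system is zero:
ice -13.99→0 °C: 0.1169·2090·13.99 = 3418.1
  melt ice: 0.1169·334000 = 39045
  meltwater 0→T: 0.1169·4180·T = 488.64 T
  water: 2036.9(T − 57.2)
2525.6 T = 116511 − 42463 = 74049
T ≈ 29.32 °C (positive, so assuming full melt was valid).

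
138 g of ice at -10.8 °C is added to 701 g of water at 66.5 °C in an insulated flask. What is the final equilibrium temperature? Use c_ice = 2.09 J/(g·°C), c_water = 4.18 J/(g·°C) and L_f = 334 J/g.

T_f ≈ 41.5 °C

Setting the total heat transfer to zero:
ice -10.8→0 °C: 138·2.09·10.8 = 3114.9
  fusion: m_ice L_f = 138·334 = 46092
  meltwater 0→T: 138·4.18·T = 576.84 T
  water cools: 701·4.18·(T − 66.5) = 2930.2(T − 66.5)
3507 T = 194857 − 49207 = 145650
T ≈ 41.53 °C. Since T > 0 °C, the all-ice-melts assumption holds.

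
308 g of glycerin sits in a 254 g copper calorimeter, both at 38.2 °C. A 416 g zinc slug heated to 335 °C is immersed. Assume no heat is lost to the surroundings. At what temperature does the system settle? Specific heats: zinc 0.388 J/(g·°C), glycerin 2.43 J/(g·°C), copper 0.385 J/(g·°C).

T_f ≈ 85.7 °C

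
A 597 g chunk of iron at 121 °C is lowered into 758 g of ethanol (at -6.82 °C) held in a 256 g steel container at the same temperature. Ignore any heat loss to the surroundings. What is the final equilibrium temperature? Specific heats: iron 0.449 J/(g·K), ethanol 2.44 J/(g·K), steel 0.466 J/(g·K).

Net heat exchanged in the isolated system is zero:
597·0.449·(T − 121) + 758·2.44·(T − (-6.82)) + 256·0.466·(T − (-6.82)) = 0
(268.05 + 1849.5 + 119.3) T = 268.05·121 + 1849.5·(-6.82) + 119.3·(-6.82)
T = 19007/2236.9 ≈ 8.50 °C

T_f ≈ 8.5 °C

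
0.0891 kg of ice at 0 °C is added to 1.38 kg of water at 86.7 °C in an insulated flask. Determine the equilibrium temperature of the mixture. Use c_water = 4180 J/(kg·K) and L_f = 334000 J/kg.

T_f ≈ 76.6 °C

Energy balance with sensible and latent terms:
fusion: m_ice L_f = 0.0891×334000 = 29759; meltwater 0→T: 0.0891×4180×T = 372.44 T; water cools: 1.38×4180×(T − 86.7) = 5768.4(T − 86.7)
6140.8 T = 500120 − 29759 = 470361
T ≈ 76.60 °C. Since T > 0 °C, the all-ice-melts assumption holds.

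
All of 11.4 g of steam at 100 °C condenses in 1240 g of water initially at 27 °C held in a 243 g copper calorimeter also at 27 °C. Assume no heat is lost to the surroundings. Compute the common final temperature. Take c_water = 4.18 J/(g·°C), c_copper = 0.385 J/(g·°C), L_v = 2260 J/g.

T_f ≈ 32.5 °C

Sum of m c ΔT and latent-heat terms is zero:
latent heat released on condensation: 11.4·2260 = 25764; condensed water 100 °C→T: 47.65(T − 100); water warms: 1240·4.18·(T − 27) = 5183.2(T − 27); cup: 93.56(T − 27)
5324.4 T = 25764 + 4765.2 + 142472 = 173002
T ≈ 32.49 °C (< 100 °C, so full condensation is consistent).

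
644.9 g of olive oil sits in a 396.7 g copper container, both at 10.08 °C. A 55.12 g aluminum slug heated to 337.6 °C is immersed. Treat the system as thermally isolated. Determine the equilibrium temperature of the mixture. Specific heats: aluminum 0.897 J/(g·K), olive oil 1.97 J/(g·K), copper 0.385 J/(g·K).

Energy conservation, ΣQ = 0:
55.12×0.897×(T − 337.6) + 644.9×1.97×(T − 10.08) + 396.7×0.385×(T − 10.08) = 0
49.44(T − 337.6) + 1270.5(T − 10.08) + 152.73(T − 10.08) = 0
(49.44 + 1270.5 + 152.73) T = 49.44×337.6 + 1270.5×10.08 + 152.73×10.08
T = 31038 / 1472.6 = 21.1 °C

T_f ≈ 21.1 °C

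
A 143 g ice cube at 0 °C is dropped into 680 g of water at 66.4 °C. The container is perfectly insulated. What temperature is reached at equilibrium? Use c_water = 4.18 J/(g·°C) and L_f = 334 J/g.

T_f ≈ 41.0 °C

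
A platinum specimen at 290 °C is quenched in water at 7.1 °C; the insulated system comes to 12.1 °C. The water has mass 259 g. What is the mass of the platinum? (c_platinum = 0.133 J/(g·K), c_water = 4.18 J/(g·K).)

m ≈ 146 g

Energy conservation, ΣQ = 0:
m×0.133×(12.1 − 290) + 259×4.18×(12.1 − 7.1) = 0
-36.96 m = -5413.1
m = -5413.1/-36.96 ≈ 146.5 g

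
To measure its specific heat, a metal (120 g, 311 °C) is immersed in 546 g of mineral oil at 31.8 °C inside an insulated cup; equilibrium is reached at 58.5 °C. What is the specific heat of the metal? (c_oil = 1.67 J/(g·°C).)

c ≈ 0.803 J/(g·°C)

Net heat exchanged in the isolated system is zero:
120×c×(58.5 − 311) + 546×1.67×(58.5 − 31.8) = 0
-30300 c = -24346
c = -24346/-30300 ≈ 0.8035 J/(g·°C)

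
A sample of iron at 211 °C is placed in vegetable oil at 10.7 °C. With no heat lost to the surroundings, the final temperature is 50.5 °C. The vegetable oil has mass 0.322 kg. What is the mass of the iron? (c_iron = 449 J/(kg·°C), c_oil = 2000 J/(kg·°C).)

Heat lost by the iron = heat gained by the oil:
m×449×(211 − 50.5) = 0.322×2000×(50.5 − 10.7)
72064 m = 25631  ⇒  m ≈ 0.3557 kg

m ≈ 0.356 kg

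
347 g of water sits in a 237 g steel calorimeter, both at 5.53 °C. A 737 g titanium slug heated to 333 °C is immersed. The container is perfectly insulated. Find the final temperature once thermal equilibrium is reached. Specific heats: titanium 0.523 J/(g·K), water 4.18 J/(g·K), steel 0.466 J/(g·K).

T_f ≈ 70.4 °C

Taking heat into each body as positive, Σ m c ΔT = 0:
737*0.523*(T − 333) + 347*4.18*(T − 5.53) + 237*0.466*(T − 5.53) = 0
1946.4 T = 136987
T ≈ 70.38 °C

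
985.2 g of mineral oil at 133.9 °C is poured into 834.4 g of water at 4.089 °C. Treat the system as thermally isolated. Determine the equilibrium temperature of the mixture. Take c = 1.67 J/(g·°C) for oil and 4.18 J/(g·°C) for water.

Let T be the final temperature. ΣQ_i = 0:
985.2*1.67*(T − 133.9) + 834.4*4.18*(T − 4.089) = 0
1645.3(T − 133.9) + 3487.8(T − 4.089) = 0
5133.1 T = 234565
T = 234565/5133.1 ≈ 45.70 °C

T_f ≈ 45.7 °C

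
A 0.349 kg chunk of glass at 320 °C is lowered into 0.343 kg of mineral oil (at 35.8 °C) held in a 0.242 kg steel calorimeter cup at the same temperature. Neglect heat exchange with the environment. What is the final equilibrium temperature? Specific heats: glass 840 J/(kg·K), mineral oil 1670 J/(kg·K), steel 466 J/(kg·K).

Energy conservation, ΣQ = 0:
0.349*840*(T − 320) + 0.343*1670*(T − 35.8) + 0.242*466*(T − 35.8) = 0
293.16(T − 320) + 572.81(T − 35.8) + 112.77(T − 35.8) = 0
978.74 T = 118355
T = 118355 / 978.74 = 121 °C

T_f ≈ 120.9 °C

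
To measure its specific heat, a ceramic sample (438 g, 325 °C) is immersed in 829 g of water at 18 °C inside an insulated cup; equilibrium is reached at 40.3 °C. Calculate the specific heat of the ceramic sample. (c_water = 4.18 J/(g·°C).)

Let T be the final temperature. ΣQ_i = 0:
438·c·(40.3 − 325) + 829·4.18·(40.3 − 18) = 0
-124699 c = -77274
c = -77274/-124699 ≈ 0.6197 J/(g·°C)

c ≈ 0.62 J/(g·°C)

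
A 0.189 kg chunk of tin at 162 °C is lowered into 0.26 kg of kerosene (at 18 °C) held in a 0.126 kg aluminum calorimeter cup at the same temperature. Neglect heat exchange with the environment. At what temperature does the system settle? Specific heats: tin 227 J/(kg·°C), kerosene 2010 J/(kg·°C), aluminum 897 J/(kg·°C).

T_f ≈ 27.1 °C

With ΣQ=0 the equilibrium temperature is the m·c-weighted mean:
T_f = (42.9*162 + 522.6*18 + 113.02*18) / (42.9 + 522.6 + 113.02)
    = 18391 / 678.52 ≈ 27.11 °C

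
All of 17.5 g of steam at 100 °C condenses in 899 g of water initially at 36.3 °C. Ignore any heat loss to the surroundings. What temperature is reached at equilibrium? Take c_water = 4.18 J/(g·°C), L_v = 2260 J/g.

Heat gained plus heat lost sum to zero:
steam→water at 100 °C releases m L_v = 17.5·2260 = 39550
  condensed water 100 °C→T: 73.15(T − 100)
  original water: 3757.8(T − 36.3)
3831 T = 39550 + 7315 + 136409 = 183274
T ≈ 47.84 °C (< 100 °C, so full condensation is consistent).

T_f ≈ 47.8 °C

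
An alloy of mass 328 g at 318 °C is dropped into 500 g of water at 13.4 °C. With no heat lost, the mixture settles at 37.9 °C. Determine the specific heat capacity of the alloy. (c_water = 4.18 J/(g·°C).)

c ≈ 0.557 J/(g·°C)

Net heat exchanged in the isolated system is zero:
328×c×(37.9 − 318) + 500×4.18×(37.9 − 13.4) = 0
-91873 c = -51205
c = -51205/-91873 ≈ 0.5573 J/(g·°C)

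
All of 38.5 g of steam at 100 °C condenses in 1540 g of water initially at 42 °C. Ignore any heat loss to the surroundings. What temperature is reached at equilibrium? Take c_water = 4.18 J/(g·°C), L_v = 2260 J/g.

Conservation of energy gives ΣQ = 0:
steam→water at 100 °C releases m L_v = 38.5×2260 = 87010
  condensed water 100 °C→T: 160.93(T − 100)
  water warms: 1540×4.18×(T − 42) = 6437.2(T − 42)
6598.1 T = 87010 + 16093 + 270362 = 373465
T ≈ 56.60 °C, under the boiling point, so the assumption holds.

T_f ≈ 56.6 °C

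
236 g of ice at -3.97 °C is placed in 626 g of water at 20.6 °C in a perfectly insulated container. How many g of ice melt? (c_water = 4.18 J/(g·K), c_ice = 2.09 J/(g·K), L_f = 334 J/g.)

m_melted ≈ 156 g

Heat available from the water dropping to 0 °C: 626·4.18·20.6 = 53904 J.
Warming the ice to 0 °C takes 236·2.09·3.97 = 1958.2 J, leaving 51945 J for melting.
To melt every bit of ice: 236·334 = 78824 J.
51945 J < 78824 J, so only part of the ice melts and the system sits at 0 °C.
Mass melted = 51945/334 ≈ 155.5 g.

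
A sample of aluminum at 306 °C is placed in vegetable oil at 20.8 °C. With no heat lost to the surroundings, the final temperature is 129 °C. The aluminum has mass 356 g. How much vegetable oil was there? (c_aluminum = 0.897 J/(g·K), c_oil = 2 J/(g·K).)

m ≈ 261 g

|Q_aluminum| = |Q_oil|:
356×0.897×(306 − 129) = m×2×(129 − 20.8)
216.4 m = 56522  ⇒  m ≈ 261.2 g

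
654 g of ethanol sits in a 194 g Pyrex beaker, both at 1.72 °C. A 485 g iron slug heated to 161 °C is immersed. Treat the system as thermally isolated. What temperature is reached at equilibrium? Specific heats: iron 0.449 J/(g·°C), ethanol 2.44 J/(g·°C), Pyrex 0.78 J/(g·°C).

Conservation of energy gives ΣQ = 0:
485*0.449*(T − 161) + 654*2.44*(T − 1.72) + 194*0.78*(T − 1.72) = 0
(217.77 + 1595.8 + 151.32) T = 217.77*161 + 1595.8*1.72 + 151.32*1.72
T ≈ 19.37 °C

T_f ≈ 19.4 °C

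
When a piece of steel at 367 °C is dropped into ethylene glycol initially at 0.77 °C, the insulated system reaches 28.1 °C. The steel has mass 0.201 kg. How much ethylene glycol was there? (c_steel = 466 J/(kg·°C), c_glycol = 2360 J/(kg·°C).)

Heat lost by the steel = heat gained by the glycol:
0.201·466·(367 − 28.1) = m·2360·(28.1 − 0.77)
64499 m = 31743  ⇒  m ≈ 0.4922 kg

m ≈ 0.492 kg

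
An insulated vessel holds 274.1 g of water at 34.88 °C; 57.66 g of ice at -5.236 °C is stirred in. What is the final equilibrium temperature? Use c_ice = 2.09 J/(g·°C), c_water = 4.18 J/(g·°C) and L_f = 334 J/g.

T_f ≈ 14.5 °C

Energy conservation, ΣQ = 0:
ice -5.236→0 °C: 57.66×2.09×5.236 = 630.99; melt ice: 57.66×334 = 19258; warm the meltwater: 241.02 T; water: 1145.7(T − 34.88)
1386.8 T = 39963 − 19889 = 20074
T ≈ 14.48 °C. Since T > 0 °C, the all-ice-melts assumption holds.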